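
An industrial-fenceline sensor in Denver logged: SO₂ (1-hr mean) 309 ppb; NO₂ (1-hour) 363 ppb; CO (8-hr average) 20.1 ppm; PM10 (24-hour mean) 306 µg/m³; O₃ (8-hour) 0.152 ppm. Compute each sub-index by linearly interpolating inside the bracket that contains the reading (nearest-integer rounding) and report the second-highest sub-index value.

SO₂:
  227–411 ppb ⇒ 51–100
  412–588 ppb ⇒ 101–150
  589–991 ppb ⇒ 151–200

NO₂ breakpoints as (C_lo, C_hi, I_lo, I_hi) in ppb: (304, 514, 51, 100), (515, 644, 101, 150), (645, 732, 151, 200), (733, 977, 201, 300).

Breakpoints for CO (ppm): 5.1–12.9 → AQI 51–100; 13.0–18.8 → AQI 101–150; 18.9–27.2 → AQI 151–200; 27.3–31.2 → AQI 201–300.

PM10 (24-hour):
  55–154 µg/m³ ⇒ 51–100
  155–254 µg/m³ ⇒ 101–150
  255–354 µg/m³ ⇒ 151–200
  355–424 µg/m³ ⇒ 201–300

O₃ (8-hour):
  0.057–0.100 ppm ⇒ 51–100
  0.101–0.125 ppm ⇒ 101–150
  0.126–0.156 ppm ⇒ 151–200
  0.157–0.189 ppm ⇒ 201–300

176

SO₂: 309 ∈ [227, 411] ↔ index [51, 100].
51 + (309−227)·(100−51)/(411−227) = 51 + 82·49/184 ≈ 72.84, so AQI = 73.
NO₂: 363 ∈ [304, 514] ↔ index [51, 100].
51 + (363−304)·(100−51)/(514−304) = 51 + 59·49/210 ≈ 64.77, so AQI = 65.
CO: 20.1 lies in 18.9–27.2, so I_lo=151, I_hi=200, C_lo=18.9, C_hi=27.2.
(200−151)/(27.2−18.9) × (20.1−18.9) + 151 = 49/8.3 × 1.2 + 151 ≈ 158.08 → 158.
PM10: 306 lies in 255–354, so I_lo=151, I_hi=200, C_lo=255, C_hi=354.
(200−151)/(354−255) × (306−255) + 151 = 49/99 × 51 + 151 ≈ 176.24 → 176.
O₃ 0.152: bracket 0.126–0.156 → index 151–200; slope 49/0.030, offset 0.026.
AQI = 151 + 49/0.030·0.026 ≈ 193.47 ⇒ 193.
Sub-indices: SO₂→73, NO₂→65, CO→158, PM10→176, O₃→193. Ranked high→low: 193, 176, 158, 73, 65. Second-highest sub-index = 176.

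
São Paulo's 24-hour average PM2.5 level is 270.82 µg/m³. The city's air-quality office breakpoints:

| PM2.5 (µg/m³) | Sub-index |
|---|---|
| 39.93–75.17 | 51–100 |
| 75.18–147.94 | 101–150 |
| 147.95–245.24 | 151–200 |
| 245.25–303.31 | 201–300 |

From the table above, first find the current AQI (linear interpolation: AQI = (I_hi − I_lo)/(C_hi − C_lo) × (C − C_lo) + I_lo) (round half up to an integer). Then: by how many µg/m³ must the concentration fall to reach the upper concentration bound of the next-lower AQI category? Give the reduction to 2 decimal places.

PM2.5: 270.82 ∈ [245.25, 303.31] ↔ index [201, 300].
201 + (270.82−245.25)·(300−201)/(303.31−245.25) = 201 + 25.57·99/58.06 ≈ 244.60, so AQI = 245.
Current AQI 245 is in the Very Unhealthy range (201–300). The next-lower category tops out at AQI 200, whose upper concentration bound is 245.24 µg/m³.
Reduction needed = 270.82 − 245.24 = 25.58 µg/m³.

25.58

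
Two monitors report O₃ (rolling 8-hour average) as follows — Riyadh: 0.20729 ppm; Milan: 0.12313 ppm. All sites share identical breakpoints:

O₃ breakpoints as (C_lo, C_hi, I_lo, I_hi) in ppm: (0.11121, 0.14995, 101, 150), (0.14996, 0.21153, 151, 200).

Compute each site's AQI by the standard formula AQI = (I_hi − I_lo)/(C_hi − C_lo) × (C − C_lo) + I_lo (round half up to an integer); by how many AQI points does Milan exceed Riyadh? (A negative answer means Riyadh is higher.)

-81

Riyadh: row 0.14996–0.21153 (AQI 151–200). (200−151)·(0.20729−0.14996)/(0.21153−0.14996) + 151 = 49·0.05733/0.06157 + 151 ≈ 196.63 → 197.
Milan 0.12313: bracket 0.11121–0.14995 → index 101–150; slope 49/0.03874, offset 0.01192.
AQI = 101 + 49/0.03874·0.01192 ≈ 116.08 ⇒ 116.
AQIs: Riyadh=197, Milan=116. Milan (116) − Riyadh (197) = -81.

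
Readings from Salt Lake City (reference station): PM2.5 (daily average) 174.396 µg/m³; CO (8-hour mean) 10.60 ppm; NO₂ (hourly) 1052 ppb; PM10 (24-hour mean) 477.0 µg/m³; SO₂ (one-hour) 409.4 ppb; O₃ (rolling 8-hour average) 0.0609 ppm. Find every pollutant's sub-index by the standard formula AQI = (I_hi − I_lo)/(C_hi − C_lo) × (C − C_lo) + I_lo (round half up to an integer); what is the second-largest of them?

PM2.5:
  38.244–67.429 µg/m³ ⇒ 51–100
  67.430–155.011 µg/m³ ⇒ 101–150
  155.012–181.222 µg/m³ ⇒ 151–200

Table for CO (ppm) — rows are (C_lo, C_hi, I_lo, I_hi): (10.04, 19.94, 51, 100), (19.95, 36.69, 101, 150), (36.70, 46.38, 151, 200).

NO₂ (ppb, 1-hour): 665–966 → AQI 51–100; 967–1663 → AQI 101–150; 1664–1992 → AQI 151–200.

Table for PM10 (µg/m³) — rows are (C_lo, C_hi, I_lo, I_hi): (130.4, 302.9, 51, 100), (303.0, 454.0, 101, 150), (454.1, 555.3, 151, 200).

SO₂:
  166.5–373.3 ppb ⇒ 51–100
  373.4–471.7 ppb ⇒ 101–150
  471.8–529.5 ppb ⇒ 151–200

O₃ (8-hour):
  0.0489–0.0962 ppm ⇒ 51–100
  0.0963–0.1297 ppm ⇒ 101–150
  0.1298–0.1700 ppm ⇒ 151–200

PM2.5: 174.396 lies in 155.012–181.222, so I_lo=151, I_hi=200, C_lo=155.012, C_hi=181.222.
(200−151)/(181.222−155.012) × (174.396−155.012) + 151 = 49/26.210 × 19.384 + 151 ≈ 187.24 → 187.
CO: row 10.04–19.94 (AQI 51–100). (100−51)·(10.60−10.04)/(19.94−10.04) + 51 = 49·0.56/9.90 + 51 ≈ 53.77 → 54.
NO₂: row 967–1663 (AQI 101–150). (150−101)·(1052−967)/(1663−967) + 101 = 49·85/696 + 101 ≈ 106.98 → 107.
PM10: 477.0 lies in 454.1–555.3, so I_lo=151, I_hi=200, C_lo=454.1, C_hi=555.3.
(200−151)/(555.3−454.1) × (477.0−454.1) + 151 = 49/101.2 × 22.9 + 151 ≈ 162.09 → 162.
SO₂ 409.4: bracket 373.4–471.7 → index 101–150; slope 49/98.3, offset 36.0.
AQI = 101 + 49/98.3·36.0 ≈ 118.95 ⇒ 119.
O₃: 0.0609 ∈ [0.0489, 0.0962] ↔ index [51, 100].
51 + (0.0609−0.0489)·(100−51)/(0.0962−0.0489) = 51 + 0.0120·49/0.0473 ≈ 63.43, so AQI = 63.
Sub-indices: PM2.5→187, CO→54, NO₂→107, PM10→162, SO₂→119, O₃→63. Ranked high→low: 187, 162, 119, 107, 63, 54. Second-highest sub-index = 162.

162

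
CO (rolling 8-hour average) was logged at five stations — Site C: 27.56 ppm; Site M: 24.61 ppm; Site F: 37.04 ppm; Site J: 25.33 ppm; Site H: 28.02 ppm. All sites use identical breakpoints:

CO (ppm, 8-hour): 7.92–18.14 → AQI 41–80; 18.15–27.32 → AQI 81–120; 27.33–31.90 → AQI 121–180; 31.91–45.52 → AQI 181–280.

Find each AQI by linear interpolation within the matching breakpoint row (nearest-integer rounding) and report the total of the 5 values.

692

Site C: row 27.33–31.90 (AQI 121–180). (180−121)·(27.56−27.33)/(31.90−27.33) + 121 = 59·0.23/4.57 + 121 ≈ 123.97 → 124.
Site M: 24.61 lies in 18.15–27.32, so I_lo=81, I_hi=120, C_lo=18.15, C_hi=27.32.
(120−81)/(27.32−18.15) × (24.61−18.15) + 81 = 39/9.17 × 6.46 + 81 ≈ 108.47 → 108.
Site F 37.04: bracket 31.91–45.52 → index 181–280; slope 99/13.61, offset 5.13.
AQI = 181 + 99/13.61·5.13 ≈ 218.32 ⇒ 218.
Site J 25.33: bracket 18.15–27.32 → index 81–120; slope 39/9.17, offset 7.18.
AQI = 81 + 39/9.17·7.18 ≈ 111.54 ⇒ 112.
Site H 28.02: bracket 27.33–31.90 → index 121–180; slope 59/4.57, offset 0.69.
AQI = 121 + 59/4.57·0.69 ≈ 129.91 ⇒ 130.
AQIs: Site C=124, Site M=108, Site F=218, Site J=112, Site H=130. Sum = 124 + 108 + 218 + 112 + 130 = 692.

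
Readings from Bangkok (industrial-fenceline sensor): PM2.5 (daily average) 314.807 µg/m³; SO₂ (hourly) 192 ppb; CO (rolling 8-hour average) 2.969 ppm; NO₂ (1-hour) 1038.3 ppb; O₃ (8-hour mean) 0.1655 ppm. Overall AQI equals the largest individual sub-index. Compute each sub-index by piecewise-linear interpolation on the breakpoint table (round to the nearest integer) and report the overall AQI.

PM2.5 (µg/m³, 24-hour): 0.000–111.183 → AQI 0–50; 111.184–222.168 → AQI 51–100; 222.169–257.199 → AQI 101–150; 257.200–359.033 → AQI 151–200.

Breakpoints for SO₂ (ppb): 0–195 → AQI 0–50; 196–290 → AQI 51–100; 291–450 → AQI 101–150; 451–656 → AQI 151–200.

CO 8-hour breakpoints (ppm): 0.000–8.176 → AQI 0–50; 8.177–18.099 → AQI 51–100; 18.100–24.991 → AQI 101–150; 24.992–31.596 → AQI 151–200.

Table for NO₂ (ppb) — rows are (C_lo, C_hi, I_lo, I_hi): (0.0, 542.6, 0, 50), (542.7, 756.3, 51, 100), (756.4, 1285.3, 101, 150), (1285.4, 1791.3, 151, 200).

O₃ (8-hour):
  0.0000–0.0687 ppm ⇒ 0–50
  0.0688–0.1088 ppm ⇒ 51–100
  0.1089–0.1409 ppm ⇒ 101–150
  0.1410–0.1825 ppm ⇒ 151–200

PM2.5: 314.807 ∈ [257.200, 359.033] ↔ index [151, 200].
151 + (314.807−257.200)·(200−151)/(359.033−257.200) = 151 + 57.607·49/101.833 ≈ 178.72, so AQI = 179.
SO₂: 192 lies in 0–195, so I_lo=0, I_hi=50, C_lo=0, C_hi=195.
(50−0)/(195−0) × (192−0) + 0 = 50/195 × 192 + 0 ≈ 49.23 → 49.
CO 2.969: bracket 0.000–8.176 → index 0–50; slope 50/8.176, offset 2.969.
AQI = 0 + 50/8.176·2.969 ≈ 18.16 ⇒ 18.
NO₂: 1038.3 lies in 756.4–1285.3, so I_lo=101, I_hi=150, C_lo=756.4, C_hi=1285.3.
(150−101)/(1285.3−756.4) × (1038.3−756.4) + 101 = 49/528.9 × 281.9 + 101 ≈ 127.12 → 127.
O₃: row 0.1410–0.1825 (AQI 151–200). (200−151)·(0.1655−0.1410)/(0.1825−0.1410) + 151 = 49·0.0245/0.0415 + 151 ≈ 179.93 → 180.
Sub-indices: PM2.5→179, SO₂→49, CO→18, NO₂→127, O₃→180. Overall AQI = max = 180; dominant pollutant is O₃.
AQI 180: Unhealthy.

180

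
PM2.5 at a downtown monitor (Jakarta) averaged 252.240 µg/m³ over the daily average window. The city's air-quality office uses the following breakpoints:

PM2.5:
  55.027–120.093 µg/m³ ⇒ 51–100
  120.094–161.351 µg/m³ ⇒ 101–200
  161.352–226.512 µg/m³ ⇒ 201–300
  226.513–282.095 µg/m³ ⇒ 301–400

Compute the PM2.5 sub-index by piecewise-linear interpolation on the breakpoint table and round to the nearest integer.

347

PM2.5: 252.240 lies in 226.513–282.095, so I_lo=301, I_hi=400, C_lo=226.513, C_hi=282.095.
(400−301)/(282.095−226.513) × (252.240−226.513) + 301 = 99/55.582 × 25.727 + 301 ≈ 346.82 → 347.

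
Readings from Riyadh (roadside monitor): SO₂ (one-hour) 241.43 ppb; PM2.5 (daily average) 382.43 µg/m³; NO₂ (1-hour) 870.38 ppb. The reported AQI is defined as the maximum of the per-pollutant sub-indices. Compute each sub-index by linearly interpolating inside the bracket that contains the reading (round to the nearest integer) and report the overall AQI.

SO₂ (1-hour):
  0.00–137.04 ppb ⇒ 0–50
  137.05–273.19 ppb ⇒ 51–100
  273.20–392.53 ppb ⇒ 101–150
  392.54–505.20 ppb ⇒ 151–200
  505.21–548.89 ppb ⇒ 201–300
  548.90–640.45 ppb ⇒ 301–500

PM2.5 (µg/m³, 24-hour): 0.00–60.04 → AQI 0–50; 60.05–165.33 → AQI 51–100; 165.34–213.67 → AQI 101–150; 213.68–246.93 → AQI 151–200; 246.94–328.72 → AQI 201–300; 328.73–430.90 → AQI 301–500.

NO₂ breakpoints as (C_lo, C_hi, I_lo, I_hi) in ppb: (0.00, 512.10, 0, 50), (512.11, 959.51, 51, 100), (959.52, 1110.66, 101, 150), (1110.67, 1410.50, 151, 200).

SO₂: 241.43 lies in 137.05–273.19, so I_lo=51, I_hi=100, C_lo=137.05, C_hi=273.19.
(100−51)/(273.19−137.05) × (241.43−137.05) + 51 = 49/136.14 × 104.38 + 51 ≈ 88.57 → 89.
PM2.5: 382.43 lies in 328.73–430.90, so I_lo=301, I_hi=500, C_lo=328.73, C_hi=430.90.
(500−301)/(430.90−328.73) × (382.43−328.73) + 301 = 199/102.17 × 53.70 + 301 ≈ 405.59 → 406.
NO₂: 870.38 ∈ [512.11, 959.51] ↔ index [51, 100].
51 + (870.38−512.11)·(100−51)/(959.51−512.11) = 51 + 358.27·49/447.40 ≈ 90.24, so AQI = 90.
Sub-indices: SO₂→89, PM2.5→406, NO₂→90. Overall AQI = max = 406; dominant pollutant is PM2.5.
AQI 406: Hazardous.

406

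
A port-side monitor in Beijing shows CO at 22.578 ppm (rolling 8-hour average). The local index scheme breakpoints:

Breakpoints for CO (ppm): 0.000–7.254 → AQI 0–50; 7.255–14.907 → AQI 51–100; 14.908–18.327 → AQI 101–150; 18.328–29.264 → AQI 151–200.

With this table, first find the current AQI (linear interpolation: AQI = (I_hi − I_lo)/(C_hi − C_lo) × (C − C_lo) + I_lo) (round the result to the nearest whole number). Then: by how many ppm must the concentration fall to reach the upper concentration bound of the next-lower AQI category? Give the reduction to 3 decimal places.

CO: 22.578 lies in 18.328–29.264, so I_lo=151, I_hi=200, C_lo=18.328, C_hi=29.264.
(200−151)/(29.264−18.328) × (22.578−18.328) + 151 = 49/10.936 × 4.250 + 151 ≈ 170.04 → 170.
Current AQI 170 is in the Unhealthy range (151–200). The next-lower category tops out at AQI 150, whose upper concentration bound is 18.327 ppm.
Reduction needed = 22.578 − 18.327 = 4.251 ppm.

4.251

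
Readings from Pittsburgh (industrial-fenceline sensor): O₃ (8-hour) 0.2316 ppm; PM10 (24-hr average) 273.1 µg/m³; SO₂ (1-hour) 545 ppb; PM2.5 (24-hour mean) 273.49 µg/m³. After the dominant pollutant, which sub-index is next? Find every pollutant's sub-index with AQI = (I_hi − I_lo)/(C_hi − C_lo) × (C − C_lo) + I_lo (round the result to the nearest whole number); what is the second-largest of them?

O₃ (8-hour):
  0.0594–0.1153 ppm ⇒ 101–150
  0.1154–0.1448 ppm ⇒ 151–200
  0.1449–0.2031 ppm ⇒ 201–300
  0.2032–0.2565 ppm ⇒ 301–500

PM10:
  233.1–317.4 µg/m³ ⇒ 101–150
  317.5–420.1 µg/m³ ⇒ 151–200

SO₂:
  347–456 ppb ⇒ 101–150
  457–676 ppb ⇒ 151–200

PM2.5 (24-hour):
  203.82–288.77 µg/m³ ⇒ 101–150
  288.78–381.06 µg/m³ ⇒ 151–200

O₃ 0.2316: bracket 0.2032–0.2565 → index 301–500; slope 199/0.0533, offset 0.0284.
AQI = 301 + 199/0.0533·0.0284 ≈ 407.03 ⇒ 407.
PM10: row 233.1–317.4 (AQI 101–150). (150−101)·(273.1−233.1)/(317.4−233.1) + 101 = 49·40.0/84.3 + 101 ≈ 124.25 → 124.
SO₂: row 457–676 (AQI 151–200). (200−151)·(545−457)/(676−457) + 151 = 49·88/219 + 151 ≈ 170.69 → 171.
PM2.5: 273.49 ∈ [203.82, 288.77] ↔ index [101, 150].
101 + (273.49−203.82)·(150−101)/(288.77−203.82) = 101 + 69.67·49/84.95 ≈ 141.19, so AQI = 141.
Sub-indices: O₃→407, PM10→124, SO₂→171, PM2.5→141. Ranked high→low: 407, 171, 141, 124. Second-highest sub-index = 171.

171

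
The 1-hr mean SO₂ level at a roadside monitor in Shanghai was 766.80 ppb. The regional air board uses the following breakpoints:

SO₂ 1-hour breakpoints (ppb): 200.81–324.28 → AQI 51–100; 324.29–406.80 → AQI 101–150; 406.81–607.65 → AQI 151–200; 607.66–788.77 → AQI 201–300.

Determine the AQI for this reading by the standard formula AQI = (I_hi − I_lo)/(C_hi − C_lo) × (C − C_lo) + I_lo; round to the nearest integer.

SO₂ 766.80: bracket 607.66–788.77 → index 201–300; slope 99/181.11, offset 159.14.
AQI = 201 + 99/181.11·159.14 ≈ 287.99 ⇒ 288.

288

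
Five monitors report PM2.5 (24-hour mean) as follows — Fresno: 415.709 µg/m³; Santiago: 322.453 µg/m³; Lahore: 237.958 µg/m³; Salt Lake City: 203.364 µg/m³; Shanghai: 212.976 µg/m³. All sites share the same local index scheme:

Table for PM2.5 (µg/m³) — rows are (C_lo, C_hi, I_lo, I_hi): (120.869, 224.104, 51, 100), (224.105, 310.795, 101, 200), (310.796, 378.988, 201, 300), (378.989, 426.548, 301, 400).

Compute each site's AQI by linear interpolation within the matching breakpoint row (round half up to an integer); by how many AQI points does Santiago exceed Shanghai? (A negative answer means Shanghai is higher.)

123

Fresno: row 378.989–426.548 (AQI 301–400). (400−301)·(415.709−378.989)/(426.548−378.989) + 301 = 99·36.720/47.559 + 301 ≈ 377.44 → 377.
Santiago 322.453: bracket 310.796–378.988 → index 201–300; slope 99/68.192, offset 11.657.
AQI = 201 + 99/68.192·11.657 ≈ 217.92 ⇒ 218.
Lahore: row 224.105–310.795 (AQI 101–200). (200−101)·(237.958−224.105)/(310.795−224.105) + 101 = 99·13.853/86.690 + 101 ≈ 116.82 → 117.
Salt Lake City: 203.364 ∈ [120.869, 224.104] ↔ index [51, 100].
51 + (203.364−120.869)·(100−51)/(224.104−120.869) = 51 + 82.495·49/103.235 ≈ 90.16, so AQI = 90.
Shanghai 212.976: bracket 120.869–224.104 → index 51–100; slope 49/103.235, offset 92.107.
AQI = 51 + 49/103.235·92.107 ≈ 94.72 ⇒ 95.
AQIs: Fresno=377, Santiago=218, Lahore=117, Salt Lake City=90, Shanghai=95. Santiago (218) − Shanghai (95) = 123.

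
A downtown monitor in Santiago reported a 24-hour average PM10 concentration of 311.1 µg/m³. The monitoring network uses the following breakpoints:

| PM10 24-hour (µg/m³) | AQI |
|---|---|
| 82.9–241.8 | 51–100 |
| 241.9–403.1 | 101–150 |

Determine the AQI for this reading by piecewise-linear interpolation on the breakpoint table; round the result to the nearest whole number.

122

PM10 311.1: bracket 241.9–403.1 → index 101–150; slope 49/161.2, offset 69.2.
AQI = 101 + 49/161.2·69.2 ≈ 122.03 ⇒ 122.
AQI 122 falls in the Unhealthy for Sensitive Groups category.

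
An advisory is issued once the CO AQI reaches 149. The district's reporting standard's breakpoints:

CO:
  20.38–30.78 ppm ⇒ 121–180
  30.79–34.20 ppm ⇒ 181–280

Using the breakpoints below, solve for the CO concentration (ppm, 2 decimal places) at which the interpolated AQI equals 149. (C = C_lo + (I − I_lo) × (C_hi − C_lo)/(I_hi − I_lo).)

25.32

AQI 149 lies in the 121–180 band, which corresponds to 20.38–30.78 ppm.
C = 20.38 + (149−121)×(30.78−20.38)/(180−121) = 20.38 + 28×10.40/59 ≈ 25.3156 ppm → 25.32 ppm to 2 dp.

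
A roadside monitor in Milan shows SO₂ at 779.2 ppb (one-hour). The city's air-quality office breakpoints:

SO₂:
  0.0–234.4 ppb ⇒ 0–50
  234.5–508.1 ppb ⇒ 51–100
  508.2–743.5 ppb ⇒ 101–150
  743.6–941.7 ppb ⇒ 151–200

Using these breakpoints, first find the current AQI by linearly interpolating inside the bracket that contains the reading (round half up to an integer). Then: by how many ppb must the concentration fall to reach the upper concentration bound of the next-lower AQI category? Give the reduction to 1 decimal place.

35.7

SO₂: row 743.6–941.7 (AQI 151–200). (200−151)·(779.2−743.6)/(941.7−743.6) + 151 = 49·35.6/198.1 + 151 ≈ 159.81 → 160.
Current AQI 160 is in the Unhealthy range (151–200). The next-lower category tops out at AQI 150, whose upper concentration bound is 743.5 ppb.
Reduction needed = 779.2 − 743.5 = 35.7 ppb.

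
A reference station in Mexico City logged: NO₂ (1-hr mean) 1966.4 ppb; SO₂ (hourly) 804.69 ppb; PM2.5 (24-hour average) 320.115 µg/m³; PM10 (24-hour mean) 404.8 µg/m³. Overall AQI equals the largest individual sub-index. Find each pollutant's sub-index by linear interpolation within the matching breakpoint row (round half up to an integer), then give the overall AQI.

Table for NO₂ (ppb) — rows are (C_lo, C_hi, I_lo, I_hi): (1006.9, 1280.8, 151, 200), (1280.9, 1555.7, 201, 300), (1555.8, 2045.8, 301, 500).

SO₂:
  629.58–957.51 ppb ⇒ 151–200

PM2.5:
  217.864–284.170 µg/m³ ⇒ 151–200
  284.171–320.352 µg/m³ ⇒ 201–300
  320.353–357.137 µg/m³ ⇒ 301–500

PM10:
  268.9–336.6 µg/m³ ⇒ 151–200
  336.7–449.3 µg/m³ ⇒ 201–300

NO₂ 1966.4: bracket 1555.8–2045.8 → index 301–500; slope 199/490.0, offset 410.6.
AQI = 301 + 199/490.0·410.6 ≈ 467.75 ⇒ 468.
SO₂: 804.69 lies in 629.58–957.51, so I_lo=151, I_hi=200, C_lo=629.58, C_hi=957.51.
(200−151)/(957.51−629.58) × (804.69−629.58) + 151 = 49/327.93 × 175.11 + 151 ≈ 177.17 → 177.
PM2.5: row 284.171–320.352 (AQI 201–300). (300−201)·(320.115−284.171)/(320.352−284.171) + 201 = 99·35.944/36.181 + 201 ≈ 299.35 → 299.
PM10: 404.8 ∈ [336.7, 449.3] ↔ index [201, 300].
201 + (404.8−336.7)·(300−201)/(449.3−336.7) = 201 + 68.1·99/112.6 ≈ 260.87, so AQI = 261.
Sub-indices: NO₂→468, SO₂→177, PM2.5→299, PM10→261. Overall AQI = max = 468; dominant pollutant is NO₂.

468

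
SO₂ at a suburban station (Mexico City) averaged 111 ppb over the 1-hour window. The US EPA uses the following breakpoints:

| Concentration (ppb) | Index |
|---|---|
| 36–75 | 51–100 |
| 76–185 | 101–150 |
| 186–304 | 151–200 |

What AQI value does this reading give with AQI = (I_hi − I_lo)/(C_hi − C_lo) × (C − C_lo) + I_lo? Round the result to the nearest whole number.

SO₂ 111: bracket 76–185 → index 101–150; slope 49/109, offset 35.
AQI = 101 + 49/109·35 ≈ 116.73 ⇒ 117.

117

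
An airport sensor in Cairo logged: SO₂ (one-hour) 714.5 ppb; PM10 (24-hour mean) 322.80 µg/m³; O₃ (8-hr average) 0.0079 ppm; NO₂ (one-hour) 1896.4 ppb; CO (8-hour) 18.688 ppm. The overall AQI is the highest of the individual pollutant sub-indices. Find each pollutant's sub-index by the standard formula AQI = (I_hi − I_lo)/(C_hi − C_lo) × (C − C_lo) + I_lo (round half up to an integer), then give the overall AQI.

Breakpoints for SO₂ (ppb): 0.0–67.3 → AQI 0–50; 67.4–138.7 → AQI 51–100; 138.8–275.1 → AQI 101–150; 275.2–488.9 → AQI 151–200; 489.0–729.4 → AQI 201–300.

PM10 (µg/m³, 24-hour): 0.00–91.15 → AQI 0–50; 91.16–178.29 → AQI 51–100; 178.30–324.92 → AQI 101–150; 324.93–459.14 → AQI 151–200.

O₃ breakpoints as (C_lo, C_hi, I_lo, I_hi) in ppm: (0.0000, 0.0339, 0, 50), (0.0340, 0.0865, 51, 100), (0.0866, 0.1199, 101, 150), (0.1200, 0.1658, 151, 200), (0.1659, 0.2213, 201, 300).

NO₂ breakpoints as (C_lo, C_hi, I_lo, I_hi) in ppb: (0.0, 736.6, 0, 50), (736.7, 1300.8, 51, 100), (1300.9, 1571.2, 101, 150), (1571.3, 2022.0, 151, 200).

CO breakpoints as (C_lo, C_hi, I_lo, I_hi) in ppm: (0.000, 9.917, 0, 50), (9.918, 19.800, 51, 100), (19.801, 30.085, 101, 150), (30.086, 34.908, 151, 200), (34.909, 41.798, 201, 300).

SO₂: 714.5 lies in 489.0–729.4, so I_lo=201, I_hi=300, C_lo=489.0, C_hi=729.4.
(300−201)/(729.4−489.0) × (714.5−489.0) + 201 = 99/240.4 × 225.5 + 201 ≈ 293.86 → 294.
PM10: 322.80 ∈ [178.30, 324.92] ↔ index [101, 150].
101 + (322.80−178.30)·(150−101)/(324.92−178.30) = 101 + 144.50·49/146.62 ≈ 149.29, so AQI = 149.
O₃: row 0.0000–0.0339 (AQI 0–50). (50−0)·(0.0079−0.0000)/(0.0339−0.0000) + 0 = 50·0.0079/0.0339 + 0 ≈ 11.65 → 12.
NO₂: 1896.4 ∈ [1571.3, 2022.0] ↔ index [151, 200].
151 + (1896.4−1571.3)·(200−151)/(2022.0−1571.3) = 151 + 325.1·49/450.7 ≈ 186.34, so AQI = 186.
CO: 18.688 ∈ [9.918, 19.800] ↔ index [51, 100].
51 + (18.688−9.918)·(100−51)/(19.800−9.918) = 51 + 8.770·49/9.882 ≈ 94.49, so AQI = 94.
Sub-indices: SO₂→294, PM10→149, O₃→12, NO₂→186, CO→94. Overall AQI = max = 294; dominant pollutant is SO₂.

294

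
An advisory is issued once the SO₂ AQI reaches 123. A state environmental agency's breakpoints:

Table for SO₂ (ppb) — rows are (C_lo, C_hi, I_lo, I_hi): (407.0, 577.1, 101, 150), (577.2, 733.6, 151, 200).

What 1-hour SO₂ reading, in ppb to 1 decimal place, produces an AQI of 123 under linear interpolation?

AQI 123 lies in the 101–150 band, which corresponds to 407.0–577.1 ppb.
C = 407.0 + (123−101)×(577.1−407.0)/(150−101) = 407.0 + 22×170.1/49 ≈ 483.371 ppb → 483.4 ppb to 1 dp.

483.4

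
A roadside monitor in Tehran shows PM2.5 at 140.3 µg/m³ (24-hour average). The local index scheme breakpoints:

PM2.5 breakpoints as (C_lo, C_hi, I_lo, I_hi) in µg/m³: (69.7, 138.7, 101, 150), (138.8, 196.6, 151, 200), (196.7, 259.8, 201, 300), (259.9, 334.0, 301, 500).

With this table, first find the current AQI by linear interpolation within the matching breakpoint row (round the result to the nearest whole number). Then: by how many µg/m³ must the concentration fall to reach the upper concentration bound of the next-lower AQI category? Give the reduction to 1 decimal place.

1.6

PM2.5 140.3: bracket 138.8–196.6 → index 151–200; slope 49/57.8, offset 1.5.
AQI = 151 + 49/57.8·1.5 ≈ 152.27 ⇒ 152.
Current AQI 152 is in the Unhealthy range (151–200). The next-lower category tops out at AQI 150, whose upper concentration bound is 138.7 µg/m³.
Reduction needed = 140.3 − 138.7 = 1.6 µg/m³.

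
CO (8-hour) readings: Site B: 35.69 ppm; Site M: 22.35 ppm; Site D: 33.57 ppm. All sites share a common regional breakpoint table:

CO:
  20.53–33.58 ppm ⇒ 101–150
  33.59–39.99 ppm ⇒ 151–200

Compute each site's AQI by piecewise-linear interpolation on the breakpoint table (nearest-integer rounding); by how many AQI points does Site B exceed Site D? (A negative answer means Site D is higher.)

17

Site B: 35.69 lies in 33.59–39.99, so I_lo=151, I_hi=200, C_lo=33.59, C_hi=39.99.
(200−151)/(39.99−33.59) × (35.69−33.59) + 151 = 49/6.40 × 2.10 + 151 ≈ 167.08 → 167.
Site M 22.35: bracket 20.53–33.58 → index 101–150; slope 49/13.05, offset 1.82.
AQI = 101 + 49/13.05·1.82 ≈ 107.83 ⇒ 108.
Site D: row 20.53–33.58 (AQI 101–150). (150−101)·(33.57−20.53)/(33.58−20.53) + 101 = 49·13.04/13.05 + 101 ≈ 149.96 → 150.
AQIs: Site B=167, Site M=108, Site D=150. Site B (167) − Site D (150) = 17.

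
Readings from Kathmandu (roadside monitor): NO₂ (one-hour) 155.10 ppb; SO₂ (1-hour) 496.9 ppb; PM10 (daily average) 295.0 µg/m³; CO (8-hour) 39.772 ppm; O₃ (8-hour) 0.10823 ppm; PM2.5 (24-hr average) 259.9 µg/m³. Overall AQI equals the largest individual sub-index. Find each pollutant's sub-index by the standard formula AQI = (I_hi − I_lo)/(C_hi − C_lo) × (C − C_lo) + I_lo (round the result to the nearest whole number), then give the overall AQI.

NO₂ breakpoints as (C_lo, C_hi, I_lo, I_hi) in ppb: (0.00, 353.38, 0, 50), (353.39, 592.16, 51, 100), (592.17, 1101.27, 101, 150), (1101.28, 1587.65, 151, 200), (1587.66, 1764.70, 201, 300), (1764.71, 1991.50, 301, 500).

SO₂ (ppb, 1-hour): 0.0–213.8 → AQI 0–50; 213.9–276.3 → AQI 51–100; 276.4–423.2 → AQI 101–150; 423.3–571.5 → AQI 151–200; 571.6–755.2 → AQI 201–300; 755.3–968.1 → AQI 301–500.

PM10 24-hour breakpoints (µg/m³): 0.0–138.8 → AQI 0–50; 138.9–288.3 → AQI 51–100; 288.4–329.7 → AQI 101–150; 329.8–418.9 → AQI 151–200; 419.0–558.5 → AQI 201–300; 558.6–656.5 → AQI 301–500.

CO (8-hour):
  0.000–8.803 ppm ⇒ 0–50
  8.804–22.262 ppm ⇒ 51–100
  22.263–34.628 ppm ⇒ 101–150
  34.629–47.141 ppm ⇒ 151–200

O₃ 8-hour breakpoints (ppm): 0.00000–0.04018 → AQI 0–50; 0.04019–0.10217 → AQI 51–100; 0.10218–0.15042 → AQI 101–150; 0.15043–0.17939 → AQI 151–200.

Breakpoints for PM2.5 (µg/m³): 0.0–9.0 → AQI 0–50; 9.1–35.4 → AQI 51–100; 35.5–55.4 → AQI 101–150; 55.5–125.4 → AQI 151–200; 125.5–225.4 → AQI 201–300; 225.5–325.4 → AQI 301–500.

370

NO₂: 155.10 lies in 0.00–353.38, so I_lo=0, I_hi=50, C_lo=0.00, C_hi=353.38.
(50−0)/(353.38−0.00) × (155.10−0.00) + 0 = 50/353.38 × 155.10 + 0 ≈ 21.95 → 22.
SO₂: 496.9 lies in 423.3–571.5, so I_lo=151, I_hi=200, C_lo=423.3, C_hi=571.5.
(200−151)/(571.5−423.3) × (496.9−423.3) + 151 = 49/148.2 × 73.6 + 151 ≈ 175.33 → 175.
PM10: 295.0 ∈ [288.4, 329.7] ↔ index [101, 150].
101 + (295.0−288.4)·(150−101)/(329.7−288.4) = 101 + 6.6·49/41.3 ≈ 108.83, so AQI = 109.
CO: 39.772 lies in 34.629–47.141, so I_lo=151, I_hi=200, C_lo=34.629, C_hi=47.141.
(200−151)/(47.141−34.629) × (39.772−34.629) + 151 = 49/12.512 × 5.143 + 151 ≈ 171.14 → 171.
O₃: 0.10823 lies in 0.10218–0.15042, so I_lo=101, I_hi=150, C_lo=0.10218, C_hi=0.15042.
(150−101)/(0.15042−0.10218) × (0.10823−0.10218) + 101 = 49/0.04824 × 0.00605 + 101 ≈ 107.15 → 107.
PM2.5 259.9: bracket 225.5–325.4 → index 301–500; slope 199/99.9, offset 34.4.
AQI = 301 + 199/99.9·34.4 ≈ 369.52 ⇒ 370.
Sub-indices: NO₂→22, SO₂→175, PM10→109, CO→171, O₃→107, PM2.5→370. Overall AQI = max = 370; dominant pollutant is PM2.5.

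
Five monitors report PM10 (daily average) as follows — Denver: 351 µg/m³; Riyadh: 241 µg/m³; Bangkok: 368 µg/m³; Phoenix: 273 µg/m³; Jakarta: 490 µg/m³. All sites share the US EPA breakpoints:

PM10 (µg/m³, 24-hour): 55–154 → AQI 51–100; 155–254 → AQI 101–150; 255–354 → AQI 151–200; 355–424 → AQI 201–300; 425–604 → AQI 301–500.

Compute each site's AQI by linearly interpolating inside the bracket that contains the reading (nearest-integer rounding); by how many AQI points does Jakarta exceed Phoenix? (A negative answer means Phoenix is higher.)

Denver: 351 lies in 255–354, so I_lo=151, I_hi=200, C_lo=255, C_hi=354.
(200−151)/(354−255) × (351−255) + 151 = 49/99 × 96 + 151 ≈ 198.52 → 199.
Riyadh: 241 lies in 155–254, so I_lo=101, I_hi=150, C_lo=155, C_hi=254.
(150−101)/(254−155) × (241−155) + 101 = 49/99 × 86 + 101 ≈ 143.57 → 144.
Bangkok: 368 ∈ [355, 424] ↔ index [201, 300].
201 + (368−355)·(300−201)/(424−355) = 201 + 13·99/69 ≈ 219.65, so AQI = 220.
Phoenix: 273 ∈ [255, 354] ↔ index [151, 200].
151 + (273−255)·(200−151)/(354−255) = 151 + 18·49/99 ≈ 159.91, so AQI = 160.
Jakarta: row 425–604 (AQI 301–500). (500−301)·(490−425)/(604−425) + 301 = 199·65/179 + 301 ≈ 373.26 → 373.
AQIs: Denver=199, Riyadh=144, Bangkok=220, Phoenix=160, Jakarta=373. Jakarta (373) − Phoenix (160) = 213.

213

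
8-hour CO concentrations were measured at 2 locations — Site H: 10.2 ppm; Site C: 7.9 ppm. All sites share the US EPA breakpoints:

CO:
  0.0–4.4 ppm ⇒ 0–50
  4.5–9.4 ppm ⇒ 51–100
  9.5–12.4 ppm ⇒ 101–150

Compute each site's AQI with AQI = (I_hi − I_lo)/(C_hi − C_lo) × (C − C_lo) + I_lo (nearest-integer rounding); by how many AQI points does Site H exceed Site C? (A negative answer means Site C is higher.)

28

Site H: 10.2 lies in 9.5–12.4, so I_lo=101, I_hi=150, C_lo=9.5, C_hi=12.4.
(150−101)/(12.4−9.5) × (10.2−9.5) + 101 = 49/2.9 × 0.7 + 101 ≈ 112.83 → 113.
Site C: row 4.5–9.4 (AQI 51–100). (100−51)·(7.9−4.5)/(9.4−4.5) + 51 = 49·3.4/4.9 + 51 ≈ 85.00 → 85.
AQIs: Site H=113, Site C=85. Site H (113) − Site C (85) = 28.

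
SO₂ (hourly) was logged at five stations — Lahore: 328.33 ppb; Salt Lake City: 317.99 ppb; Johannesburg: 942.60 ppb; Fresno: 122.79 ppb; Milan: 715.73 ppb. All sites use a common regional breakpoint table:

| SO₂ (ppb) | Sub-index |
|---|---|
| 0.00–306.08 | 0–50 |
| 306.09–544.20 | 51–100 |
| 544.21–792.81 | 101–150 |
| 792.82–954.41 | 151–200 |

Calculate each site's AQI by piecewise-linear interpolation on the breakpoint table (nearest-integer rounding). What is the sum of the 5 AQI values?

Lahore 328.33: bracket 306.09–544.20 → index 51–100; slope 49/238.11, offset 22.24.
AQI = 51 + 49/238.11·22.24 ≈ 55.58 ⇒ 56.
Salt Lake City: 317.99 ∈ [306.09, 544.20] ↔ index [51, 100].
51 + (317.99−306.09)·(100−51)/(544.20−306.09) = 51 + 11.90·49/238.11 ≈ 53.45, so AQI = 53.
Johannesburg: 942.60 lies in 792.82–954.41, so I_lo=151, I_hi=200, C_lo=792.82, C_hi=954.41.
(200−151)/(954.41−792.82) × (942.60−792.82) + 151 = 49/161.59 × 149.78 + 151 ≈ 196.42 → 196.
Fresno: row 0.00–306.08 (AQI 0–50). (50−0)·(122.79−0.00)/(306.08−0.00) + 0 = 50·122.79/306.08 + 0 ≈ 20.06 → 20.
Milan 715.73: bracket 544.21–792.81 → index 101–150; slope 49/248.60, offset 171.52.
AQI = 101 + 49/248.60·171.52 ≈ 134.81 ⇒ 135.
AQIs: Lahore=56, Salt Lake City=53, Johannesburg=196, Fresno=20, Milan=135. Sum = 56 + 53 + 196 + 20 + 135 = 460.

460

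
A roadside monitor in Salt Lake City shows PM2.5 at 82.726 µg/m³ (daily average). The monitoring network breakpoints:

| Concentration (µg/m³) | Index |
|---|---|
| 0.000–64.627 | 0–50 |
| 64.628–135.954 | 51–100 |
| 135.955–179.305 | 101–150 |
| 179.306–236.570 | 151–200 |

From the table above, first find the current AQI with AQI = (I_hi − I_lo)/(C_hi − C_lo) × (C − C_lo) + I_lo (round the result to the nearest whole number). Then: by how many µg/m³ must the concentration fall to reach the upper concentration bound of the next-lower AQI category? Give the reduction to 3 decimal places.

PM2.5: row 64.628–135.954 (AQI 51–100). (100−51)·(82.726−64.628)/(135.954−64.628) + 51 = 49·18.098/71.326 + 51 ≈ 63.43 → 63.
Current AQI 63 is in the Moderate range (51–100). The next-lower category tops out at AQI 50, whose upper concentration bound is 64.627 µg/m³.
Reduction needed = 82.726 − 64.627 = 18.099 µg/m³.

18.099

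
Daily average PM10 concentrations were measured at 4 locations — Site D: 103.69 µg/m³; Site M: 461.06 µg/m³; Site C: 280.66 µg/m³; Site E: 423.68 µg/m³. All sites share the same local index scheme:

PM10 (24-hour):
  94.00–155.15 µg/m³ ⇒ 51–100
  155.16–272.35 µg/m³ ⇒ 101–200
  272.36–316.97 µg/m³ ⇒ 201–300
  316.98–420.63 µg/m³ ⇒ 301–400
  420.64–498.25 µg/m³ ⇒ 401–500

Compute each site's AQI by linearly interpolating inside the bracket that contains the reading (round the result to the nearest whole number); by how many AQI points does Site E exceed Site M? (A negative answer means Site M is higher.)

-48

Site D: row 94.00–155.15 (AQI 51–100). (100−51)·(103.69−94.00)/(155.15−94.00) + 51 = 49·9.69/61.15 + 51 ≈ 58.76 → 59.
Site M 461.06: bracket 420.64–498.25 → index 401–500; slope 99/77.61, offset 40.42.
AQI = 401 + 99/77.61·40.42 ≈ 452.56 ⇒ 453.
Site C 280.66: bracket 272.36–316.97 → index 201–300; slope 99/44.61, offset 8.30.
AQI = 201 + 99/44.61·8.30 ≈ 219.42 ⇒ 219.
Site E 423.68: bracket 420.64–498.25 → index 401–500; slope 99/77.61, offset 3.04.
AQI = 401 + 99/77.61·3.04 ≈ 404.88 ⇒ 405.
AQIs: Site D=59, Site M=453, Site C=219, Site E=405. Site E (405) − Site M (453) = -48.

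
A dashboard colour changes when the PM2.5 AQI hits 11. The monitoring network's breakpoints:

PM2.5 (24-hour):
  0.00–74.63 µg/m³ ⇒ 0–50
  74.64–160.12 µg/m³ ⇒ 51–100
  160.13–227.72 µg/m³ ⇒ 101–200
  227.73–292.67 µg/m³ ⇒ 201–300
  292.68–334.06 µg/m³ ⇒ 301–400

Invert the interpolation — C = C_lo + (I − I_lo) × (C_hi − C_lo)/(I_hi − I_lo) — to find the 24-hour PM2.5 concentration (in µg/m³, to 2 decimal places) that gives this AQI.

16.42

AQI 11 lies in the 0–50 band, which corresponds to 0.00–74.63 µg/m³.
C = 0.00 + (11−0)×(74.63−0.00)/(50−0) = 0.00 + 11×74.63/50 ≈ 16.4186 µg/m³ → 16.42 µg/m³ to 2 dp.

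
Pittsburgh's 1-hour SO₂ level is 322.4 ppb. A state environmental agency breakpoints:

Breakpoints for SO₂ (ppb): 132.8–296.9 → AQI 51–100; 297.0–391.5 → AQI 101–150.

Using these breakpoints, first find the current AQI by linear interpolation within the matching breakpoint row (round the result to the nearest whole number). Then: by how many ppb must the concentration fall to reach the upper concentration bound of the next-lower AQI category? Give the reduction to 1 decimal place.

25.5

SO₂: row 297.0–391.5 (AQI 101–150). (150−101)·(322.4−297.0)/(391.5−297.0) + 101 = 49·25.4/94.5 + 101 ≈ 114.17 → 114.
Current AQI 114 is in the Unhealthy for Sensitive Groups range (101–150). The next-lower category tops out at AQI 100, whose upper concentration bound is 296.9 ppb.
Reduction needed = 322.4 − 296.9 = 25.5 ppb.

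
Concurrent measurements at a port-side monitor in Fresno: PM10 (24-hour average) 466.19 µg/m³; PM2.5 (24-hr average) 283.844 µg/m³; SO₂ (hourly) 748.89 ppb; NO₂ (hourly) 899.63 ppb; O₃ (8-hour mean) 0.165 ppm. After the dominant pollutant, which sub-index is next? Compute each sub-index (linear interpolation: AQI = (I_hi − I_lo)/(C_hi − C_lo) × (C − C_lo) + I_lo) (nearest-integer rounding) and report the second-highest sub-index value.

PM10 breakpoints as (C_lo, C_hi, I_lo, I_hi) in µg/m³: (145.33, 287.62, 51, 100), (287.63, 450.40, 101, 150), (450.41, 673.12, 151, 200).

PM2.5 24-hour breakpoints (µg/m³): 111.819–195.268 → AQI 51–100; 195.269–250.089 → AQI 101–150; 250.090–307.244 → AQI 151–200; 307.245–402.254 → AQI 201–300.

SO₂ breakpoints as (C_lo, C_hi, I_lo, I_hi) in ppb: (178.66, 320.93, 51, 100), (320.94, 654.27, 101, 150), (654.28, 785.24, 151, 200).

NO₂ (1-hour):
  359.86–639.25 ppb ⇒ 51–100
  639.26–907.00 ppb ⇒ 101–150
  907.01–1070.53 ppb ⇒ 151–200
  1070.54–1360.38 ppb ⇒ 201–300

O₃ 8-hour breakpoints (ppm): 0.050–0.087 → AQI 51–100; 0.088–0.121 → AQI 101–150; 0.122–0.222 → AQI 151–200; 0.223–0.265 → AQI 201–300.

PM10: 466.19 ∈ [450.41, 673.12] ↔ index [151, 200].
151 + (466.19−450.41)·(200−151)/(673.12−450.41) = 151 + 15.78·49/222.71 ≈ 154.47, so AQI = 154.
PM2.5: row 250.090–307.244 (AQI 151–200). (200−151)·(283.844−250.090)/(307.244−250.090) + 151 = 49·33.754/57.154 + 151 ≈ 179.94 → 180.
SO₂ 748.89: bracket 654.28–785.24 → index 151–200; slope 49/130.96, offset 94.61.
AQI = 151 + 49/130.96·94.61 ≈ 186.40 ⇒ 186.
NO₂ 899.63: bracket 639.26–907.00 → index 101–150; slope 49/267.74, offset 260.37.
AQI = 101 + 49/267.74·260.37 ≈ 148.65 ⇒ 149.
O₃: row 0.122–0.222 (AQI 151–200). (200−151)·(0.165−0.122)/(0.222−0.122) + 151 = 49·0.043/0.100 + 151 ≈ 172.07 → 172.
Sub-indices: PM10→154, PM2.5→180, SO₂→186, NO₂→149, O₃→172. Ranked high→low: 186, 180, 172, 154, 149. Second-highest sub-index = 180.

180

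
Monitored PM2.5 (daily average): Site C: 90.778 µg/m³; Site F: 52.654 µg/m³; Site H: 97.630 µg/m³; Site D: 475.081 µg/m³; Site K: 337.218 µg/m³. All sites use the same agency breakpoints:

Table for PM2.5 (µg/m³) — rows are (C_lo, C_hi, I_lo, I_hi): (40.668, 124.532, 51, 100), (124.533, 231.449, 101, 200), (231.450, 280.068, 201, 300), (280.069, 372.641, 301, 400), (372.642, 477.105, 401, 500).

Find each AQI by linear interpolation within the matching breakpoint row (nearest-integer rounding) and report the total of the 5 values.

Site C: 90.778 ∈ [40.668, 124.532] ↔ index [51, 100].
51 + (90.778−40.668)·(100−51)/(124.532−40.668) = 51 + 50.110·49/83.864 ≈ 80.28, so AQI = 80.
Site F: 52.654 ∈ [40.668, 124.532] ↔ index [51, 100].
51 + (52.654−40.668)·(100−51)/(124.532−40.668) = 51 + 11.986·49/83.864 ≈ 58.00, so AQI = 58.
Site H: row 40.668–124.532 (AQI 51–100). (100−51)·(97.630−40.668)/(124.532−40.668) + 51 = 49·56.962/83.864 + 51 ≈ 84.28 → 84.
Site D: 475.081 lies in 372.642–477.105, so I_lo=401, I_hi=500, C_lo=372.642, C_hi=477.105.
(500−401)/(477.105−372.642) × (475.081−372.642) + 401 = 99/104.463 × 102.439 + 401 ≈ 498.08 → 498.
Site K 337.218: bracket 280.069–372.641 → index 301–400; slope 99/92.572, offset 57.149.
AQI = 301 + 99/92.572·57.149 ≈ 362.12 ⇒ 362.
AQIs: Site C=80, Site F=58, Site H=84, Site D=498, Site K=362. Sum = 80 + 58 + 84 + 498 + 362 = 1082.

1082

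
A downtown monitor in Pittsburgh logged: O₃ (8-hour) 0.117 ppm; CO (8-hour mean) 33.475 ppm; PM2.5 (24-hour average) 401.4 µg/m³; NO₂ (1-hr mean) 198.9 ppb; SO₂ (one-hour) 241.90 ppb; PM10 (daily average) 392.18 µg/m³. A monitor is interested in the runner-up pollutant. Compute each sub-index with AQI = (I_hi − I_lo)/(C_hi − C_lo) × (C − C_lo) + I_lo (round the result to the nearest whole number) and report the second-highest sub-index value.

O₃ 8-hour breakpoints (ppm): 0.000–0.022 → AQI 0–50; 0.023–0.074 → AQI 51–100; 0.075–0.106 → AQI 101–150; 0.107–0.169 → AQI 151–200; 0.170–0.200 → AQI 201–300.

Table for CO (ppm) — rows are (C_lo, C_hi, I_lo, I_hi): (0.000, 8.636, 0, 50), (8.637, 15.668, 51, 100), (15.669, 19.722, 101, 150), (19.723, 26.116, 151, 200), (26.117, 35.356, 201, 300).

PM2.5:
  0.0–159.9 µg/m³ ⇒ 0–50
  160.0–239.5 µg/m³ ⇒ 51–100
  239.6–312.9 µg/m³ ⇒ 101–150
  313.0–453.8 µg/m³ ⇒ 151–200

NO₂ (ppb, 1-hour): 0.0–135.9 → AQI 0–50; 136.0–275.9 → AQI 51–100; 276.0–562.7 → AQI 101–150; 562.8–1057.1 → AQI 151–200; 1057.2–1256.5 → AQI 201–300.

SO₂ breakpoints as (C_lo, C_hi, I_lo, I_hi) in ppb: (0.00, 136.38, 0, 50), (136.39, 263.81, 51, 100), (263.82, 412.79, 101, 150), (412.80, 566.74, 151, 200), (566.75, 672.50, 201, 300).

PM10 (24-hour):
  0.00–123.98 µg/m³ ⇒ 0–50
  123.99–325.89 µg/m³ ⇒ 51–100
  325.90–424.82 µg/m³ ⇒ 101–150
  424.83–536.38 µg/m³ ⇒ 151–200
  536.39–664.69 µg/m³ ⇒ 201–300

O₃: 0.117 lies in 0.107–0.169, so I_lo=151, I_hi=200, C_lo=0.107, C_hi=0.169.
(200−151)/(0.169−0.107) × (0.117−0.107) + 151 = 49/0.062 × 0.010 + 151 ≈ 158.90 → 159.
CO: 33.475 ∈ [26.117, 35.356] ↔ index [201, 300].
201 + (33.475−26.117)·(300−201)/(35.356−26.117) = 201 + 7.358·99/9.239 ≈ 279.84, so AQI = 280.
PM2.5: 401.4 ∈ [313.0, 453.8] ↔ index [151, 200].
151 + (401.4−313.0)·(200−151)/(453.8−313.0) = 151 + 88.4·49/140.8 ≈ 181.76, so AQI = 182.
NO₂ 198.9: bracket 136.0–275.9 → index 51–100; slope 49/139.9, offset 62.9.
AQI = 51 + 49/139.9·62.9 ≈ 73.03 ⇒ 73.
SO₂: row 136.39–263.81 (AQI 51–100). (100−51)·(241.90−136.39)/(263.81−136.39) + 51 = 49·105.51/127.42 + 51 ≈ 91.57 → 92.
PM10 392.18: bracket 325.90–424.82 → index 101–150; slope 49/98.92, offset 66.28.
AQI = 101 + 49/98.92·66.28 ≈ 133.83 ⇒ 134.
Sub-indices: O₃→159, CO→280, PM2.5→182, NO₂→73, SO₂→92, PM10→134. Ranked high→low: 280, 182, 159, 134, 92, 73. Second-highest sub-index = 182.

182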